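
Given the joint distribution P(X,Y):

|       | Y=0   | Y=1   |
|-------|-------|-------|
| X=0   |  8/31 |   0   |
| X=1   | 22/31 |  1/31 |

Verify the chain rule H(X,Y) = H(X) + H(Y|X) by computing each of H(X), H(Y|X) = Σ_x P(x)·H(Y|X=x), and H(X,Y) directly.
H(X) = 0.8238 bits, H(Y|X) = 0.1914 bits, H(X,Y) = 1.0152 bits

Marginal of X (row sums):
  P(X=0) = 8/31 + 0 = 8/31
  P(X=1) = 22/31 + 1/31 = 23/31
H(X) = -[(8/31)·log₂(8/31) + (23/31)·log₂(23/31)]
  = 0.5043 + 0.3195 = 0.8238 bits

H(Y|X) = Σ_x P(x)·H(Y|X=x):
  X=0: P(X=0) = 8/31, P(Y|X=0) = (1, 0) → H(Y|X=0) = 0.0000
  X=1: P(X=1) = 23/31, P(Y|X=1) = (22/23, 1/23) → H(Y|X=1) = 0.2580
H(Y|X) = (8/31)·0.0000 + (23/31)·0.2580 = 0.1914 bits

H(X,Y) = -Σ_{x,y} P(x,y) log₂ P(x,y). Per-cell terms -P(x,y)·log₂P(x,y):
  X=0: 0.5043, 0.0000
  X=1: 0.3511, 0.1598
  (cells with P = 0 contribute 0)
Sum of the 4 terms: H(X,Y) = 1.0152 bits

Chain rule check:
  H(X) + H(Y|X) = 0.8238 + 0.1914 = 1.0152 bits
  H(X,Y) = 1.0152 bits
✓ Chain rule verified.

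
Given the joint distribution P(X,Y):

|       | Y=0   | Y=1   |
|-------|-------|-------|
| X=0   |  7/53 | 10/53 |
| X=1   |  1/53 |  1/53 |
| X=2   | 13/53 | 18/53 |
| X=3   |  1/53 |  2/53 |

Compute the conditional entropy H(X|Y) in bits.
1.3897 bits

H(X|Y) = H(X,Y) - H(Y)

H(X,Y) = -Σ_{x,y} P(x,y) log₂ P(x,y). Per-cell terms -P(x,y)·log₂P(x,y):
  X=0: 0.3857, 0.4540
  X=1: 0.1081, 0.1081
  X=2: 0.4973, 0.5291
  X=3: 0.1081, 0.1784
Sum of the 8 terms: H(X,Y) = 2.3688 bits

Marginal of Y (column sums):
  P(Y=0) = 7/53 + 1/53 + 13/53 + 1/53 = 22/53
  P(Y=1) = 10/53 + 1/53 + 18/53 + 2/53 = 31/53
H(Y) = -[(22/53)·log₂(22/53) + (31/53)·log₂(31/53)]
  = 0.5265 + 0.4526 = 0.9791 bits

H(X|Y) = H(X,Y) - H(Y) = 2.3688 - 0.9791 = 1.3897 bits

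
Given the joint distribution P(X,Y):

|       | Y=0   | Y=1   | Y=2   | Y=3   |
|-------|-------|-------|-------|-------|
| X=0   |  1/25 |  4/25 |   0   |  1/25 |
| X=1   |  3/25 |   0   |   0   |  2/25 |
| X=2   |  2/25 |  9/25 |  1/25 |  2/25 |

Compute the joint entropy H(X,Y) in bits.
2.7525 bits

H(X,Y) = -Σ_{x,y} P(x,y) log₂ P(x,y). Per-cell terms -P(x,y)·log₂P(x,y):
  X=0: 0.18575, 0.42302, 0.00000, 0.18575
  X=1: 0.36707, 0.00000, 0.00000, 0.29151
  X=2: 0.29151, 0.53062, 0.18575, 0.29151
  (cells with P = 0 contribute 0)
Sum of the 12 terms: H(X,Y) = 2.7525 bits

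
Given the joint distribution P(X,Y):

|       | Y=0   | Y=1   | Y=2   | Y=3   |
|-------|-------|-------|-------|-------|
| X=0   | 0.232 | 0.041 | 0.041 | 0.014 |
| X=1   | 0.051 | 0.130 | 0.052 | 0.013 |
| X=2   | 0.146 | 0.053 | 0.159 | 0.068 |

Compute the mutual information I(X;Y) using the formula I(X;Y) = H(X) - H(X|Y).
0.2073 bits

I(X;Y) = H(X) - H(X|Y)

Marginal of X (row sums):
  P(X=0) = 0.232 + 0.041 + 0.041 + 0.014 = 0.328
  P(X=1) = 0.051 + 0.130 + 0.052 + 0.013 = 0.246
  P(X=2) = 0.146 + 0.053 + 0.159 + 0.068 = 0.426
H(X) = -[0.328·log₂(0.328) + 0.246·log₂(0.246) + 0.426·log₂(0.426)]
  = 0.52750 + 0.49772 + 0.52444 = 1.5497 bits

Marginal of Y (column sums):
  P(Y=0) = 0.232 + 0.051 + 0.146 = 0.429
  P(Y=1) = 0.041 + 0.130 + 0.053 = 0.224
  P(Y=2) = 0.041 + 0.052 + 0.159 = 0.252
  P(Y=3) = 0.014 + 0.013 + 0.068 = 0.095
H(X|Y) = Σ_y P(y)·H(X|Y=y):
  Y=0: P(Y=0) = 0.429, P(X|Y=0) = (232/429, 17/143, 146/429) → H(X|Y=0) = 1.37407
  Y=1: P(Y=1) = 0.224, P(X|Y=1) = (41/224, 65/112, 53/224) → H(X|Y=1) = 1.39598
  Y=2: P(Y=2) = 0.252, P(X|Y=2) = (41/252, 13/63, 53/84) → H(X|Y=2) = 1.31525
  Y=3: P(Y=3) = 0.095, P(X|Y=3) = (14/95, 13/95, 68/95) → H(X|Y=3) = 1.14505
H(X|Y) = 0.429·1.37407 + 0.224·1.39598 + 0.252·1.31525 + 0.095·1.14505 = 1.3424 bits

I(X;Y) = H(X) - H(X|Y) = 1.5497 - 1.3424 = 0.2073 bits

Cross-check via I(X;Y) = H(X) + H(Y) - H(X,Y): computing H(Y) from the column sums and H(X,Y) from the 12 cells in the same way gives H(Y) = 1.8310 bits and H(X,Y) = 3.1734 bits, so
I(X;Y) = 1.5497 + 1.8310 - 3.1734 = 0.2073 bits ✓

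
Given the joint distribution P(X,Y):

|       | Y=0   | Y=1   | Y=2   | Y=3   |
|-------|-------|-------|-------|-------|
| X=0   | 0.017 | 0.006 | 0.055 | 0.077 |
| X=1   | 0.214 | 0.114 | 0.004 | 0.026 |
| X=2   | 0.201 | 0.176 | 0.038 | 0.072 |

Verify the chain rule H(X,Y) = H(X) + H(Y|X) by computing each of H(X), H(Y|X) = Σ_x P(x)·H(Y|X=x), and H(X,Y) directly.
H(X) = 1.4530 bits, H(Y|X) = 1.5671 bits, H(X,Y) = 3.0201 bits

Marginal of X (row sums):
  P(X=0) = 0.017 + 0.006 + 0.055 + 0.077 = 0.155
  P(X=1) = 0.214 + 0.114 + 0.004 + 0.026 = 0.358
  P(X=2) = 0.201 + 0.176 + 0.038 + 0.072 = 0.487
H(X) = -[0.155·log₂(0.155) + 0.358·log₂(0.358) + 0.487·log₂(0.487)]
  = 0.416897 + 0.530545 + 0.505509 = 1.4530 bits

H(Y|X) = Σ_x P(x)·H(Y|X=x):
  X=0: P(X=0) = 0.155, P(Y|X=0) = (17/155, 6/155, 11/31, 77/155) → H(Y|X=0) = 1.563131
  X=1: P(X=1) = 0.358, P(Y|X=1) = (107/179, 57/179, 2/179, 13/179) → H(Y|X=1) = 1.316679
  X=2: P(X=2) = 0.487, P(Y|X=2) = (201/487, 176/487, 38/487, 72/487) → H(Y|X=2) = 1.752465
H(Y|X) = 0.155·1.563131 + 0.358·1.316679 + 0.487·1.752465 = 1.5671 bits

H(X,Y) = -Σ_{x,y} P(x,y) log₂ P(x,y). Per-cell terms -P(x,y)·log₂P(x,y):
  X=0: 0.099931, 0.044285, 0.230143, 0.284823
  X=1: 0.476004, 0.357150, 0.031863, 0.136899
  X=2: 0.465261, 0.441118, 0.179279, 0.273302
Sum of the 12 terms: H(X,Y) = 3.0201 bits

Chain rule check:
  H(X) + H(Y|X) = 1.4530 + 1.5671 = 3.0201 bits
  H(X,Y) = 3.0201 bits
✓ Chain rule verified.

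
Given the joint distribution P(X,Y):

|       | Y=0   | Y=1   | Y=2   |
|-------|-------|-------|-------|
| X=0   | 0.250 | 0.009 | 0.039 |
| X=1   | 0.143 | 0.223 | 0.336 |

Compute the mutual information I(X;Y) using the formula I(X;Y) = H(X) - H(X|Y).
0.2716 bits

I(X;Y) = H(X) - H(X|Y)

Marginal of X (row sums):
  P(X=0) = 0.250 + 0.009 + 0.039 = 0.298
  P(X=1) = 0.143 + 0.223 + 0.336 = 0.702
H(X) = -[0.298·log₂(0.298) + 0.702·log₂(0.702)]
  = 0.5205 + 0.3583 = 0.8788 bits

Marginal of Y (column sums):
  P(Y=0) = 0.250 + 0.143 = 0.393
  P(Y=1) = 0.009 + 0.223 = 0.232
  P(Y=2) = 0.039 + 0.336 = 0.375
H(X|Y) = Σ_y P(y)·H(X|Y=y):
  Y=0: P(Y=0) = 0.393, P(X|Y=0) = (250/393, 143/393) → H(X|Y=0) = 0.9458
  Y=1: P(Y=1) = 0.232, P(X|Y=1) = (9/232, 223/232) → H(X|Y=1) = 0.2367
  Y=2: P(Y=2) = 0.375, P(X|Y=2) = (13/125, 112/125) → H(X|Y=2) = 0.4815
H(X|Y) = 0.393·0.9458 + 0.232·0.2367 + 0.375·0.4815 = 0.6072 bits

I(X;Y) = H(X) - H(X|Y) = 0.8788 - 0.6072 = 0.2716 bits

Cross-check via I(X;Y) = H(X) + H(Y) - H(X,Y): computing H(Y) from the column sums and H(X,Y) from the 6 cells in the same way gives H(Y) = 1.5492 bits and H(X,Y) = 2.1564 bits, so
I(X;Y) = 0.8788 + 1.5492 - 2.1564 = 0.2716 bits ✓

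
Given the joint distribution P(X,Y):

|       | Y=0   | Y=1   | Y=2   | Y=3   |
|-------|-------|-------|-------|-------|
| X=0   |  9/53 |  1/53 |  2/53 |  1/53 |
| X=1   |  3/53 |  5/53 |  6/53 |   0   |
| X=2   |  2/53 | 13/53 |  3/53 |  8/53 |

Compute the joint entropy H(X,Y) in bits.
3.0626 bits

H(X,Y) = -Σ_{x,y} P(x,y) log₂ P(x,y). Per-cell terms -P(x,y)·log₂P(x,y):
  X=0: 0.4344, 0.1081, 0.1784, 0.1081
  X=1: 0.2345, 0.3213, 0.3558, 0.0000
  X=2: 0.1784, 0.4973, 0.2345, 0.4118
  (cells with P = 0 contribute 0)
Sum of the 12 terms: H(X,Y) = 3.0626 bits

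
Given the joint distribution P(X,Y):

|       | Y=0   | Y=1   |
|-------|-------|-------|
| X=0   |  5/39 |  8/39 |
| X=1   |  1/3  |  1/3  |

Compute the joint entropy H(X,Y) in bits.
1.9054 bits

H(X,Y) = -Σ_{x,y} P(x,y) log₂ P(x,y). Per-cell terms -P(x,y)·log₂P(x,y):
  X=0: 0.37993, 0.46880
  X=1: 0.52832, 0.52832
Sum of the 4 terms: H(X,Y) = 1.9054 bits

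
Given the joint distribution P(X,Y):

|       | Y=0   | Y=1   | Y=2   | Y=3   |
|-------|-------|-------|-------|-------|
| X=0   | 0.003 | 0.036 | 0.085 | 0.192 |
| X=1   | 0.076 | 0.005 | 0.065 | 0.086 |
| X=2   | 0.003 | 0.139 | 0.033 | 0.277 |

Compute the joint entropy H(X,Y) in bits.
2.9350 bits

H(X,Y) = -Σ_{x,y} P(x,y) log₂ P(x,y). Per-cell terms -P(x,y)·log₂P(x,y):
  X=0: 0.02514, 0.17265, 0.30229, 0.45712
  X=1: 0.28256, 0.03822, 0.25632, 0.30440
  X=2: 0.02514, 0.39571, 0.16241, 0.51302
Sum of the 12 terms: H(X,Y) = 2.9350 bits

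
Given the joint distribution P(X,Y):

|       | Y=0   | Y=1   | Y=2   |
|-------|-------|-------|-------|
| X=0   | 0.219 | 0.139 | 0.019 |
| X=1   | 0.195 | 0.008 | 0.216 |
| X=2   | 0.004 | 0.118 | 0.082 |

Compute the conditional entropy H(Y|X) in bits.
1.1446 bits

H(Y|X) = H(X,Y) - H(X)

H(X,Y) = -Σ_{x,y} P(x,y) log₂ P(x,y). Per-cell terms -P(x,y)·log₂P(x,y):
  X=0: 0.47983, 0.39571, 0.10864
  X=1: 0.45990, 0.05573, 0.47755
  X=2: 0.03186, 0.36381, 0.29588
Sum of the 9 terms: H(X,Y) = 2.6689 bits

Marginal of X (row sums):
  P(X=0) = 0.219 + 0.139 + 0.019 = 0.377
  P(X=1) = 0.195 + 0.008 + 0.216 = 0.419
  P(X=2) = 0.004 + 0.118 + 0.082 = 0.204
H(X) = -[0.377·log₂(0.377) + 0.419·log₂(0.419) + 0.204·log₂(0.204)]
  = 0.53058 + 0.52584 + 0.46785 = 1.5243 bits

H(Y|X) = H(X,Y) - H(X) = 2.6689 - 1.5243 = 1.1446 bits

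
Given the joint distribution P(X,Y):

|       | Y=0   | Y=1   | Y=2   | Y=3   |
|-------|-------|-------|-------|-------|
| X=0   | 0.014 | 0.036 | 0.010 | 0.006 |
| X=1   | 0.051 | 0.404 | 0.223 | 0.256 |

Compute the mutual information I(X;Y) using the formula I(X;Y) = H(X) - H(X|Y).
0.0214 bits

I(X;Y) = H(X) - H(X|Y)

Marginal of X (row sums):
  P(X=0) = 0.014 + 0.036 + 0.010 + 0.006 = 0.066
  P(X=1) = 0.051 + 0.404 + 0.223 + 0.256 = 0.934
H(X) = -[0.066·log₂(0.066) + 0.934·log₂(0.934)]
  = 0.2588 + 0.0920 = 0.3508 bits

Marginal of Y (column sums):
  P(Y=0) = 0.014 + 0.051 = 0.065
  P(Y=1) = 0.036 + 0.404 = 0.440
  P(Y=2) = 0.010 + 0.223 = 0.233
  P(Y=3) = 0.006 + 0.256 = 0.262
H(X|Y) = Σ_y P(y)·H(X|Y=y):
  Y=0: P(Y=0) = 0.065, P(X|Y=0) = (14/65, 51/65) → H(X|Y=0) = 0.7516
  Y=1: P(Y=1) = 0.440, P(X|Y=1) = (9/110, 101/110) → H(X|Y=1) = 0.4086
  Y=2: P(Y=2) = 0.233, P(X|Y=2) = (10/233, 223/233) → H(X|Y=2) = 0.2555
  Y=3: P(Y=3) = 0.262, P(X|Y=3) = (3/131, 128/131) → H(X|Y=3) = 0.1574
H(X|Y) = 0.065·0.7516 + 0.440·0.4086 + 0.233·0.2555 + 0.262·0.1574 = 0.3294 bits

I(X;Y) = H(X) - H(X|Y) = 0.3508 - 0.3294 = 0.0214 bits

Cross-check via I(X;Y) = H(X) + H(Y) - H(X,Y): computing H(Y) from the column sums and H(X,Y) from the 8 cells in the same way gives H(Y) = 1.7734 bits and H(X,Y) = 2.1028 bits, so
I(X;Y) = 0.3508 + 1.7734 - 2.1028 = 0.0214 bits ✓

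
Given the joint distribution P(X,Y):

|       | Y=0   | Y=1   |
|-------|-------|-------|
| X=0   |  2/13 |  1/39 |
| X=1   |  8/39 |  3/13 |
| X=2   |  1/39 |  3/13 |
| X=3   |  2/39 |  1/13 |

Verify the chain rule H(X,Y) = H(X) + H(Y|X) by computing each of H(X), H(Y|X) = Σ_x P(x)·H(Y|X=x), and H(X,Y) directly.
H(X) = 1.8503 bits, H(Y|X) = 0.7857 bits, H(X,Y) = 2.6361 bits

Marginal of X (row sums):
  P(X=0) = 2/13 + 1/39 = 7/39
  P(X=1) = 8/39 + 3/13 = 17/39
  P(X=2) = 1/39 + 3/13 = 10/39
  P(X=3) = 2/39 + 1/13 = 5/39
H(X) = -[(7/39)·log₂(7/39) + (17/39)·log₂(17/39) + (10/39)·log₂(10/39) + (5/39)·log₂(5/39)]
  = 0.44478 + 0.52218 + 0.50345 + 0.37993 = 1.8503 bits

H(Y|X) = Σ_x P(x)·H(Y|X=x):
  X=0: P(X=0) = 7/39, P(Y|X=0) = (6/7, 1/7) → H(Y|X=0) = 0.59167
  X=1: P(X=1) = 17/39, P(Y|X=1) = (8/17, 9/17) → H(Y|X=1) = 0.99750
  X=2: P(X=2) = 10/39, P(Y|X=2) = (1/10, 9/10) → H(Y|X=2) = 0.46900
  X=3: P(X=3) = 5/39, P(Y|X=3) = (2/5, 3/5) → H(Y|X=3) = 0.97095
H(Y|X) = (7/39)·0.59167 + (17/39)·0.99750 + (10/39)·0.46900 + (5/39)·0.97095 = 0.7857 bits

H(X,Y) = -Σ_{x,y} P(x,y) log₂ P(x,y). Per-cell terms -P(x,y)·log₂P(x,y):
  X=0: 0.41545, 0.13552
  X=1: 0.46880, 0.48819
  X=2: 0.13552, 0.48819
  X=3: 0.21976, 0.28465
Sum of the 8 terms: H(X,Y) = 2.6361 bits

Chain rule check:
  H(X) + H(Y|X) = 1.8503 + 0.7857 = 2.6360 bits
  H(X,Y) = 2.6361 bits
✓ Chain rule verified (Δ = 0.0001 is 4-dp rounding noise: each of the three values was rounded independently).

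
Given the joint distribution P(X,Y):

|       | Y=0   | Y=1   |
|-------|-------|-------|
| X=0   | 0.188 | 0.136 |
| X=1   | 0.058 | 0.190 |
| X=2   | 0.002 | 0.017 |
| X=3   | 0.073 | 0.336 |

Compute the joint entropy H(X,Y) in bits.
2.4604 bits

H(X,Y) = -Σ_{x,y} P(x,y) log₂ P(x,y). Per-cell terms -P(x,y)·log₂P(x,y):
  X=0: 0.4533, 0.3915
  X=1: 0.2383, 0.4552
  X=2: 0.0179, 0.0999
  X=3: 0.2756, 0.5287
Sum of the 8 terms: H(X,Y) = 2.4604 bits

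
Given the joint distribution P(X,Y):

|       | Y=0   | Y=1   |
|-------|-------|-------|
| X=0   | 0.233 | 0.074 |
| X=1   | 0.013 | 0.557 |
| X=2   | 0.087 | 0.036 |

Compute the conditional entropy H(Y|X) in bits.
0.4413 bits

H(Y|X) = H(X,Y) - H(X)

H(X,Y) = -Σ_{x,y} P(x,y) log₂ P(x,y). Per-cell terms -P(x,y)·log₂P(x,y):
  X=0: 0.4896724, 0.2779685
  X=1: 0.0814495, 0.4702477
  X=2: 0.3064871, 0.1726509
Sum of the 6 terms: H(X,Y) = 1.798476 bits

Marginal of X (row sums):
  P(X=0) = 0.233 + 0.074 = 0.307
  P(X=1) = 0.013 + 0.557 = 0.570
  P(X=2) = 0.087 + 0.036 = 0.123
H(X) = -[0.307·log₂(0.307) + 0.570·log₂(0.570) + 0.123·log₂(0.123)]
  = 0.5230327 + 0.4622507 + 0.3718622 = 1.357146 bits

H(Y|X) = H(X,Y) - H(X) = 1.798476 - 1.357146 = 0.4413 bits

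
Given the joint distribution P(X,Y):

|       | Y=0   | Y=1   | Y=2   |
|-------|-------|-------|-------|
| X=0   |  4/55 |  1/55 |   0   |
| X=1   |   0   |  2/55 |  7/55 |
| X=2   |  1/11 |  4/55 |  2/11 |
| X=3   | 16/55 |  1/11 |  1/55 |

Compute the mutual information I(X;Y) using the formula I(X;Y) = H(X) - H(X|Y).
0.4170 bits

I(X;Y) = H(X) - H(X|Y)

Marginal of X (row sums):
  P(X=0) = 4/55 + 1/55 + 0 = 1/11
  P(X=1) = 0 + 2/55 + 7/55 = 9/55
  P(X=2) = 1/11 + 4/55 + 2/11 = 19/55
  P(X=3) = 16/55 + 1/11 + 1/55 = 2/5
H(X) = -[(1/11)·log₂(1/11) + (9/55)·log₂(9/55) + (19/55)·log₂(19/55) + (2/5)·log₂(2/5)]
  = 0.31449 + 0.42733 + 0.52973 + 0.52877 = 1.80032 bits

Marginal of Y (column sums):
  P(Y=0) = 4/55 + 0 + 1/11 + 16/55 = 5/11
  P(Y=1) = 1/55 + 2/55 + 4/55 + 1/11 = 12/55
  P(Y=2) = 0 + 7/55 + 2/11 + 1/55 = 18/55
H(X|Y) = Σ_y P(y)·H(X|Y=y):
  Y=0: P(Y=0) = 5/11, P(X|Y=0) = (4/25, 0, 1/5, 16/25) → H(X|Y=0) = 1.29947
  Y=1: P(Y=1) = 12/55, P(X|Y=1) = (1/12, 1/6, 1/3, 5/12) → H(X|Y=1) = 1.78416
  Y=2: P(Y=2) = 18/55, P(X|Y=2) = (0, 7/18, 5/9, 1/18) → H(X|Y=2) = 1.23266
H(X|Y) = (5/11)·1.29947 + (12/55)·1.78416 + (18/55)·1.23266 = 1.38336 bits

I(X;Y) = H(X) - H(X|Y) = 1.80032 - 1.38336 = 0.4170 bits

Cross-check via I(X;Y) = H(X) + H(Y) - H(X,Y): computing H(Y) from the column sums and H(X,Y) from the 12 cells in the same way gives H(Y) = 1.52364 bits and H(X,Y) = 2.90700 bits, so
I(X;Y) = 1.80032 + 1.52364 - 2.90700 = 0.4170 bits ✓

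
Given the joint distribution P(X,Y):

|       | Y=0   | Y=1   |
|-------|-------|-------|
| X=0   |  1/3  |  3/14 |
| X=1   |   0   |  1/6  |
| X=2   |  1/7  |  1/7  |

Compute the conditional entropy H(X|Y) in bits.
1.2391 bits

H(X|Y) = H(X,Y) - H(Y)

H(X,Y) = -Σ_{x,y} P(x,y) log₂ P(x,y). Per-cell terms -P(x,y)·log₂P(x,y):
  X=0: 0.5283, 0.4762
  X=1: 0.0000, 0.4308
  X=2: 0.4011, 0.4011
  (cells with P = 0 contribute 0)
Sum of the 6 terms: H(X,Y) = 2.2375 bits

Marginal of Y (column sums):
  P(Y=0) = 1/3 + 0 + 1/7 = 10/21
  P(Y=1) = 3/14 + 1/6 + 1/7 = 11/21
H(Y) = -[(10/21)·log₂(10/21) + (11/21)·log₂(11/21)]
  = 0.5097 + 0.4887 = 0.9984 bits

H(X|Y) = H(X,Y) - H(Y) = 2.2375 - 0.9984 = 1.2391 bits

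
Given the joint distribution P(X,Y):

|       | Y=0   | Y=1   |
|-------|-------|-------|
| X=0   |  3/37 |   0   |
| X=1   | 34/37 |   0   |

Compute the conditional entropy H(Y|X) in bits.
0.0000 bits

H(Y|X) = H(X,Y) - H(X)

H(X,Y) = -Σ_{x,y} P(x,y) log₂ P(x,y). Per-cell terms -P(x,y)·log₂P(x,y):
  X=0: 0.2939, 0.0000
  X=1: 0.1121, 0.0000
  (cells with P = 0 contribute 0)
Sum of the 4 terms: H(X,Y) = 0.4060 bits

Marginal of X (row sums):
  P(X=0) = 3/37 + 0 = 3/37
  P(X=1) = 34/37 + 0 = 34/37
H(X) = -[(3/37)·log₂(3/37) + (34/37)·log₂(34/37)]
  = 0.2939 + 0.1121 = 0.4060 bits

H(Y|X) = H(X,Y) - H(X) = 0.4060 - 0.4060 = 0.0000 bits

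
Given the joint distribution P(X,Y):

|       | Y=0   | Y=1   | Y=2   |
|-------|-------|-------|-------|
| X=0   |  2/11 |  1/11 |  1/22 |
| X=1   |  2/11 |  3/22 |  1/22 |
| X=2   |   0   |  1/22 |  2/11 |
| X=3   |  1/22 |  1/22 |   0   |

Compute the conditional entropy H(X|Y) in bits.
1.4971 bits

H(X|Y) = H(X,Y) - H(Y)

H(X,Y) = -Σ_{x,y} P(x,y) log₂ P(x,y). Per-cell terms -P(x,y)·log₂P(x,y):
  X=0: 0.44717, 0.31449, 0.20270
  X=1: 0.44717, 0.39197, 0.20270
  X=2: 0.00000, 0.20270, 0.44717
  X=3: 0.20270, 0.20270, 0.00000
  (cells with P = 0 contribute 0)
Sum of the 12 terms: H(X,Y) = 3.0615 bits

Marginal of Y (column sums):
  P(Y=0) = 2/11 + 2/11 + 0 + 1/22 = 9/22
  P(Y=1) = 1/11 + 3/22 + 1/22 + 1/22 = 7/22
  P(Y=2) = 1/22 + 1/22 + 2/11 + 0 = 3/11
H(Y) = -[(9/22)·log₂(9/22) + (7/22)·log₂(7/22) + (3/11)·log₂(3/11)]
  = 0.52753 + 0.52566 + 0.51122 = 1.5644 bits

H(X|Y) = H(X,Y) - H(Y) = 3.0615 - 1.5644 = 1.4971 bits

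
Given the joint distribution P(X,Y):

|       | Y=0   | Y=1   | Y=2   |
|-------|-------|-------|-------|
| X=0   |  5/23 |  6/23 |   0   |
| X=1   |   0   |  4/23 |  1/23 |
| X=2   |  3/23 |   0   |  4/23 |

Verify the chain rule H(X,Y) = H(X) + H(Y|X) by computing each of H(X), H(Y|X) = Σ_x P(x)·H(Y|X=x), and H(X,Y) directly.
H(X) = 1.5099 bits, H(Y|X) = 0.9322 bits, H(X,Y) = 2.4421 bits

Marginal of X (row sums):
  P(X=0) = 5/23 + 6/23 + 0 = 11/23
  P(X=1) = 0 + 4/23 + 1/23 = 5/23
  P(X=2) = 3/23 + 0 + 4/23 = 7/23
H(X) = -[(11/23)·log₂(11/23) + (5/23)·log₂(5/23) + (7/23)·log₂(7/23)]
  = 0.50893 + 0.47862 + 0.52232 = 1.5099 bits

H(Y|X) = Σ_x P(x)·H(Y|X=x):
  X=0: P(X=0) = 11/23, P(Y|X=0) = (5/11, 6/11, 0) → H(Y|X=0) = 0.99403
  X=1: P(X=1) = 5/23, P(Y|X=1) = (0, 4/5, 1/5) → H(Y|X=1) = 0.72193
  X=2: P(X=2) = 7/23, P(Y|X=2) = (3/7, 0, 4/7) → H(Y|X=2) = 0.98523
H(Y|X) = (11/23)·0.99403 + (5/23)·0.72193 + (7/23)·0.98523 = 0.9322 bits

H(X,Y) = -Σ_{x,y} P(x,y) log₂ P(x,y). Per-cell terms -P(x,y)·log₂P(x,y):
  X=0: 0.47862, 0.50572, 0.00000
  X=1: 0.00000, 0.43888, 0.19668
  X=2: 0.38330, 0.00000, 0.43888
  (cells with P = 0 contribute 0)
Sum of the 9 terms: H(X,Y) = 2.4421 bits

Chain rule check:
  H(X) + H(Y|X) = 1.5099 + 0.9322 = 2.4421 bits
  H(X,Y) = 2.4421 bits
✓ Chain rule verified.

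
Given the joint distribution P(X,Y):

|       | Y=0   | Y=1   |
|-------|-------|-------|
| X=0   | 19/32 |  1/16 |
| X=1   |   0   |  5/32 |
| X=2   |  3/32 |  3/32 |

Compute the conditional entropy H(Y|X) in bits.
0.4853 bits

H(Y|X) = H(X,Y) - H(X)

H(X,Y) = -Σ_{x,y} P(x,y) log₂ P(x,y). Per-cell terms -P(x,y)·log₂P(x,y):
  X=0: 0.4465430, 0.2500000
  X=1: 0.0000000, 0.4184487
  X=2: 0.3201598, 0.3201598
  (cells with P = 0 contribute 0)
Sum of the 6 terms: H(X,Y) = 1.755311 bits

Marginal of X (row sums):
  P(X=0) = 19/32 + 1/16 = 21/32
  P(X=1) = 0 + 5/32 = 5/32
  P(X=2) = 3/32 + 3/32 = 3/16
H(X) = -[(21/32)·log₂(21/32) + (5/32)·log₂(5/32) + (3/16)·log₂(3/16)]
  = 0.3987917 + 0.4184487 + 0.4528195 = 1.270060 bits

H(Y|X) = H(X,Y) - H(X) = 1.755311 - 1.270060 = 0.4853 bits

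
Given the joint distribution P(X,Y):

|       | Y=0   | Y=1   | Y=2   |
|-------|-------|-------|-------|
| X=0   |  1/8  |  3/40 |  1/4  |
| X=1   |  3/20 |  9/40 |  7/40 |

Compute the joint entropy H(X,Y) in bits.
2.4901 bits

H(X,Y) = -Σ_{x,y} P(x,y) log₂ P(x,y). Per-cell terms -P(x,y)·log₂P(x,y):
  X=0: 0.3750, 0.2803, 0.5000
  X=1: 0.4105, 0.4842, 0.4401
Sum of the 6 terms: H(X,Y) = 2.4901 bits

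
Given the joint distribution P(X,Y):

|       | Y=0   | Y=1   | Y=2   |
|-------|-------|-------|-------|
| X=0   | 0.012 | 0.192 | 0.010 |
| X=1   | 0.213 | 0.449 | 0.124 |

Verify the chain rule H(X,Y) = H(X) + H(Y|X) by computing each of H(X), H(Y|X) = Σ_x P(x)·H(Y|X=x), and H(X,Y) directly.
H(X) = 0.7491 bits, H(Y|X) = 1.2184 bits, H(X,Y) = 1.9675 bits

Marginal of X (row sums):
  P(X=0) = 0.012 + 0.192 + 0.010 = 0.214
  P(X=1) = 0.213 + 0.449 + 0.124 = 0.786
H(X) = -[0.214·log₂(0.214) + 0.786·log₂(0.786)]
  = 0.47600 + 0.27306 = 0.7491 bits

H(Y|X) = Σ_x P(x)·H(Y|X=x):
  X=0: P(X=0) = 0.214, P(Y|X=0) = (6/107, 96/107, 5/107) → H(Y|X=0) = 0.58001
  X=1: P(X=1) = 0.786, P(Y|X=1) = (71/262, 449/786, 62/393) → H(Y|X=1) = 1.39223
H(Y|X) = 0.214·0.58001 + 0.786·1.39223 = 1.2184 bits

H(X,Y) = -Σ_{x,y} P(x,y) log₂ P(x,y). Per-cell terms -P(x,y)·log₂P(x,y):
  X=0: 0.07657, 0.45712, 0.06644
  X=1: 0.47522, 0.51869, 0.37344
Sum of the 6 terms: H(X,Y) = 1.9675 bits

Chain rule check:
  H(X) + H(Y|X) = 0.7491 + 1.2184 = 1.9675 bits
  H(X,Y) = 1.9675 bits
✓ Chain rule verified.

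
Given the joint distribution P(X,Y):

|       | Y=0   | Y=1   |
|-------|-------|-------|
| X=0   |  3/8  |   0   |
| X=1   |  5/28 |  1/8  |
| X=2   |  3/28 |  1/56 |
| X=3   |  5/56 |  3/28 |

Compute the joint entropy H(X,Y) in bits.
2.4549 bits

H(X,Y) = -Σ_{x,y} P(x,y) log₂ P(x,y). Per-cell terms -P(x,y)·log₂P(x,y):
  X=0: 0.5306, 0.0000
  X=1: 0.4438, 0.3750
  X=2: 0.3453, 0.1037
  X=3: 0.3112, 0.3453
  (cells with P = 0 contribute 0)
Sum of the 8 terms: H(X,Y) = 2.4549 bits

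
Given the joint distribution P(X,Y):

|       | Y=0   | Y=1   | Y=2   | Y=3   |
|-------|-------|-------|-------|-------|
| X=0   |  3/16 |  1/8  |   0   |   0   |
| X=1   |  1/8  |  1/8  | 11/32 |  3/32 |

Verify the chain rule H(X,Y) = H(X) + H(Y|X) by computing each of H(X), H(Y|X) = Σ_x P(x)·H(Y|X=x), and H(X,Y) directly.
H(X) = 0.8960 bits, H(Y|X) = 1.5315 bits, H(X,Y) = 2.4275 bits

Marginal of X (row sums):
  P(X=0) = 3/16 + 1/8 + 0 + 0 = 5/16
  P(X=1) = 1/8 + 1/8 + 11/32 + 3/32 = 11/16
H(X) = -[(5/16)·log₂(5/16) + (11/16)·log₂(11/16)]
  = 0.5243975 + 0.3716408 = 0.8960 bits

H(Y|X) = Σ_x P(x)·H(Y|X=x):
  X=0: P(X=0) = 5/16, P(Y|X=0) = (3/5, 2/5, 0, 0) → H(Y|X=0) = 0.9709506
  X=1: P(X=1) = 11/16, P(Y|X=1) = (2/11, 2/11, 1/2, 3/22) → H(Y|X=1) = 1.7863118
H(Y|X) = (5/16)·0.9709506 + (11/16)·1.7863118 = 1.5315 bits

H(X,Y) = -Σ_{x,y} P(x,y) log₂ P(x,y). Per-cell terms -P(x,y)·log₂P(x,y):
  X=0: 0.4528195, 0.3750000, 0.0000000, 0.0000000
  X=1: 0.3750000, 0.3750000, 0.5295704, 0.3201598
  (cells with P = 0 contribute 0)
Sum of the 8 terms: H(X,Y) = 2.4275 bits

Chain rule check:
  H(X) + H(Y|X) = 0.8960 + 1.5315 = 2.4275 bits
  H(X,Y) = 2.4275 bits
✓ Chain rule verified.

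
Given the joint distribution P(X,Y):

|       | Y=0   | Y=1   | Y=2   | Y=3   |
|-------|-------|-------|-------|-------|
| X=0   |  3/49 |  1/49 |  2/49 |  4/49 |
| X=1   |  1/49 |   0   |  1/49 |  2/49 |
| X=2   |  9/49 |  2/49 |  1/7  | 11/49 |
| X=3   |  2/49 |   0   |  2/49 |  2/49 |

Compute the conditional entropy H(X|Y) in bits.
1.5530 bits

H(X|Y) = H(X,Y) - H(Y)

H(X,Y) = -Σ_{x,y} P(x,y) log₂ P(x,y). Per-cell terms -P(x,y)·log₂P(x,y):
  X=0: 0.246719, 0.114586, 0.188356, 0.295078
  X=1: 0.114586, 0.000000, 0.114586, 0.188356
  X=2: 0.449042, 0.188356, 0.401051, 0.483838
  X=3: 0.188356, 0.000000, 0.188356, 0.188356
  (cells with P = 0 contribute 0)
Sum of the 16 terms: H(X,Y) = 3.34962 bits

Marginal of Y (column sums):
  P(Y=0) = 3/49 + 1/49 + 9/49 + 2/49 = 15/49
  P(Y=1) = 1/49 + 0 + 2/49 + 0 = 3/49
  P(Y=2) = 2/49 + 1/49 + 1/7 + 2/49 = 12/49
  P(Y=3) = 4/49 + 2/49 + 11/49 + 2/49 = 19/49
H(Y) = -[(15/49)·log₂(15/49) + (3/49)·log₂(3/49) + (12/49)·log₂(12/49) + (19/49)·log₂(19/49)]
  = 0.522802 + 0.246719 + 0.497081 + 0.529977 = 1.79658 bits

H(X|Y) = H(X,Y) - H(Y) = 3.34962 - 1.79658 = 1.5530 bits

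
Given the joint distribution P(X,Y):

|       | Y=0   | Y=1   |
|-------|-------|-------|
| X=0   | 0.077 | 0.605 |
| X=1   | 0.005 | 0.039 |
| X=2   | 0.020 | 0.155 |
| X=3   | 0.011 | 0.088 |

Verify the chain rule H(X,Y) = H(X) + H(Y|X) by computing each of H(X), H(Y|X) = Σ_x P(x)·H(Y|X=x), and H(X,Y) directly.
H(X) = 1.3452 bits, H(Y|X) = 0.5089 bits, H(X,Y) = 1.8541 bits

Marginal of X (row sums):
  P(X=0) = 0.077 + 0.605 = 0.682
  P(X=1) = 0.005 + 0.039 = 0.044
  P(X=2) = 0.020 + 0.155 = 0.175
  P(X=3) = 0.011 + 0.088 = 0.099
H(X) = -[0.682·log₂(0.682) + 0.044·log₂(0.044) + 0.175·log₂(0.175) + 0.099·log₂(0.099)]
  = 0.37657 + 0.19828 + 0.44005 + 0.33031 = 1.3452 bits

H(Y|X) = Σ_x P(x)·H(Y|X=x):
  X=0: P(X=0) = 0.682, P(Y|X=0) = (7/62, 55/62) → H(Y|X=0) = 0.50861
  X=1: P(X=1) = 0.044, P(Y|X=1) = (5/44, 39/44) → H(Y|X=1) = 0.51079
  X=2: P(X=2) = 0.175, P(Y|X=2) = (4/35, 31/35) → H(Y|X=2) = 0.51271
  X=3: P(X=3) = 0.099, P(Y|X=3) = (1/9, 8/9) → H(Y|X=3) = 0.50326
H(Y|X) = 0.682·0.50861 + 0.044·0.51079 + 0.175·0.51271 + 0.099·0.50326 = 0.5089 bits

H(X,Y) = -Σ_{x,y} P(x,y) log₂ P(x,y). Per-cell terms -P(x,y)·log₂P(x,y):
  X=0: 0.28482, 0.43862
  X=1: 0.03822, 0.18253
  X=2: 0.11288, 0.41690
  X=3: 0.07157, 0.30856
Sum of the 8 terms: H(X,Y) = 1.8541 bits

Chain rule check:
  H(X) + H(Y|X) = 1.3452 + 0.5089 = 1.8541 bits
  H(X,Y) = 1.8541 bits
✓ Chain rule verified.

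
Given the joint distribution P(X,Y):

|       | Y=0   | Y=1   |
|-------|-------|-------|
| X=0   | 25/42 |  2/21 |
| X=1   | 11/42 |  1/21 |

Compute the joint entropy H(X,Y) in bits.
1.4840 bits

H(X,Y) = -Σ_{x,y} P(x,y) log₂ P(x,y). Per-cell terms -P(x,y)·log₂P(x,y):
  X=0: 0.4455, 0.3231
  X=1: 0.5062, 0.2092
Sum of the 4 terms: H(X,Y) = 1.4840 bits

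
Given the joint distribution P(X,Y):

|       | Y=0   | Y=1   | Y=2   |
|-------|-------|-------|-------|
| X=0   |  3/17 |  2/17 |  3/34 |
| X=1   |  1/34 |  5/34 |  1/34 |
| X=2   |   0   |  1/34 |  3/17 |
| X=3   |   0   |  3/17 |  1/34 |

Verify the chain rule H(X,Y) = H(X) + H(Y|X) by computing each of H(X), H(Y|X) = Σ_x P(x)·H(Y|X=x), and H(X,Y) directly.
H(X) = 1.9386 bits, H(Y|X) = 1.0637 bits, H(X,Y) = 3.0023 bits

Marginal of X (row sums):
  P(X=0) = 3/17 + 2/17 + 3/34 = 13/34
  P(X=1) = 1/34 + 5/34 + 1/34 = 7/34
  P(X=2) = 0 + 1/34 + 3/17 = 7/34
  P(X=3) = 0 + 3/17 + 1/34 = 7/34
H(X) = -[(13/34)·log₂(13/34) + (7/34)·log₂(7/34) + (7/34)·log₂(7/34) + (7/34)·log₂(7/34)]
  = 0.530332 + 0.469434 + 0.469434 + 0.469434 = 1.9386 bits

H(Y|X) = Σ_x P(x)·H(Y|X=x):
  X=0: P(X=0) = 13/34, P(Y|X=0) = (6/13, 4/13, 3/13) → H(Y|X=0) = 1.526235
  X=1: P(X=1) = 7/34, P(Y|X=1) = (1/7, 5/7, 1/7) → H(Y|X=1) = 1.148835
  X=2: P(X=2) = 7/34, P(Y|X=2) = (0, 1/7, 6/7) → H(Y|X=2) = 0.591673
  X=3: P(X=3) = 7/34, P(Y|X=3) = (0, 6/7, 1/7) → H(Y|X=3) = 0.591673
H(Y|X) = (13/34)·1.526235 + (7/34)·1.148835 + (7/34)·0.591673 + (7/34)·0.591673 = 1.0637 bits

H(X,Y) = -Σ_{x,y} P(x,y) log₂ P(x,y). Per-cell terms -P(x,y)·log₂P(x,y):
  X=0: 0.441618, 0.363231, 0.309044
  X=1: 0.149631, 0.406696, 0.149631
  X=2: 0.000000, 0.149631, 0.441618
  X=3: 0.000000, 0.441618, 0.149631
  (cells with P = 0 contribute 0)
Sum of the 12 terms: H(X,Y) = 3.0023 bits

Chain rule check:
  H(X) + H(Y|X) = 1.9386 + 1.0637 = 3.0023 bits
  H(X,Y) = 3.0023 bits
✓ Chain rule verified.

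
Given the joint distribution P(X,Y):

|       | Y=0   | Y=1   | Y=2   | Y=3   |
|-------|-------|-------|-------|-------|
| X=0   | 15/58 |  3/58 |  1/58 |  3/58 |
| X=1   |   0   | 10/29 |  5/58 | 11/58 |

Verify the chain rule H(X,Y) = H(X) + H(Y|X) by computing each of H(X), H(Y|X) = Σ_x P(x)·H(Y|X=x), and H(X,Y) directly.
H(X) = 0.9576 bits, H(Y|X) = 1.3795 bits, H(X,Y) = 2.3370 bits

Marginal of X (row sums):
  P(X=0) = 15/58 + 3/58 + 1/58 + 3/58 = 11/29
  P(X=1) = 0 + 10/29 + 5/58 + 11/58 = 18/29
H(X) = -[(11/29)·log₂(11/29) + (18/29)·log₂(18/29)]
  = 0.5305 + 0.4271 = 0.9576 bits

H(Y|X) = Σ_x P(x)·H(Y|X=x):
  X=0: P(X=0) = 11/29, P(Y|X=0) = (15/22, 3/22, 1/22, 3/22) → H(Y|X=0) = 1.3634
  X=1: P(X=1) = 18/29, P(Y|X=1) = (0, 5/9, 5/36, 11/36) → H(Y|X=1) = 1.3893
H(Y|X) = (11/29)·1.3634 + (18/29)·1.3893 = 1.3795 bits

H(X,Y) = -Σ_{x,y} P(x,y) log₂ P(x,y). Per-cell terms -P(x,y)·log₂P(x,y):
  X=0: 0.5046, 0.2210, 0.1010, 0.2210
  X=1: 0.0000, 0.5297, 0.3048, 0.4549
  (cells with P = 0 contribute 0)
Sum of the 8 terms: H(X,Y) = 2.3370 bits

Chain rule check:
  H(X) + H(Y|X) = 0.9576 + 1.3795 = 2.3371 bits
  H(X,Y) = 2.3370 bits
✓ Chain rule verified (Δ = 0.0001 is 4-dp rounding noise: each of the three values was rounded independently).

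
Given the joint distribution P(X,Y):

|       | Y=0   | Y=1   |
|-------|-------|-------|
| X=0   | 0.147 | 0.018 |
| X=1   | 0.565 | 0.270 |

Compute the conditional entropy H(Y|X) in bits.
0.8402 bits

H(Y|X) = H(X,Y) - H(X)

H(X,Y) = -Σ_{x,y} P(x,y) log₂ P(x,y). Per-cell terms -P(x,y)·log₂P(x,y):
  X=0: 0.4066, 0.1043
  X=1: 0.4654, 0.5100
Sum of the 4 terms: H(X,Y) = 1.4863 bits

Marginal of X (row sums):
  P(X=0) = 0.147 + 0.018 = 0.165
  P(X=1) = 0.565 + 0.270 = 0.835
H(X) = -[0.165·log₂(0.165) + 0.835·log₂(0.835)]
  = 0.4289 + 0.2172 = 0.6461 bits

H(Y|X) = H(X,Y) - H(X) = 1.4863 - 0.6461 = 0.8402 bits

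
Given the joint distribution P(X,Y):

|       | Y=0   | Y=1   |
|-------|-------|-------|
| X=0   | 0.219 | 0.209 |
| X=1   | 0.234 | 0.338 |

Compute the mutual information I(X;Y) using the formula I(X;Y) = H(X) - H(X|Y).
0.0075 bits

I(X;Y) = H(X) - H(X|Y)

Marginal of X (row sums):
  P(X=0) = 0.219 + 0.209 = 0.428
  P(X=1) = 0.234 + 0.338 = 0.572
H(X) = -[0.428·log₂(0.428) + 0.572·log₂(0.572)]
  = 0.5240 + 0.4610 = 0.9850 bits

Marginal of Y (column sums):
  P(Y=0) = 0.219 + 0.234 = 0.453
  P(Y=1) = 0.209 + 0.338 = 0.547
H(X|Y) = Σ_y P(y)·H(X|Y=y):
  Y=0: P(Y=0) = 0.453, P(X|Y=0) = (73/151, 78/151) → H(X|Y=0) = 0.9992
  Y=1: P(Y=1) = 0.547, P(X|Y=1) = (209/547, 338/547) → H(X|Y=1) = 0.9595
H(X|Y) = 0.453·0.9992 + 0.547·0.9595 = 0.9775 bits

I(X;Y) = H(X) - H(X|Y) = 0.9850 - 0.9775 = 0.0075 bits

Cross-check via I(X;Y) = H(X) + H(Y) - H(X,Y): computing H(Y) from the column sums and H(X,Y) from the 4 cells in the same way gives H(Y) = 0.9936 bits and H(X,Y) = 1.9711 bits, so
I(X;Y) = 0.9850 + 0.9936 - 1.9711 = 0.0075 bits ✓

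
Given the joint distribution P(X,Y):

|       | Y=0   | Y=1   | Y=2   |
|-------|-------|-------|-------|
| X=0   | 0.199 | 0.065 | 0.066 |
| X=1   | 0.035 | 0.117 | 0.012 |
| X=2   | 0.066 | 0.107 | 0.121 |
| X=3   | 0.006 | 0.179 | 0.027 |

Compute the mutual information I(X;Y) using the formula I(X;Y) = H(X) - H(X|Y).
0.2812 bits

I(X;Y) = H(X) - H(X|Y)

Marginal of X (row sums):
  P(X=0) = 0.199 + 0.065 + 0.066 = 0.330
  P(X=1) = 0.035 + 0.117 + 0.012 = 0.164
  P(X=2) = 0.066 + 0.107 + 0.121 = 0.294
  P(X=3) = 0.006 + 0.179 + 0.027 = 0.212
H(X) = -[0.330·log₂(0.330) + 0.164·log₂(0.164) + 0.294·log₂(0.294) + 0.212·log₂(0.212)]
  = 0.52782 + 0.42775 + 0.51924 + 0.47443 = 1.94924 bits

Marginal of Y (column sums):
  P(Y=0) = 0.199 + 0.035 + 0.066 + 0.006 = 0.306
  P(Y=1) = 0.065 + 0.117 + 0.107 + 0.179 = 0.468
  P(Y=2) = 0.066 + 0.012 + 0.121 + 0.027 = 0.226
H(X|Y) = Σ_y P(y)·H(X|Y=y):
  Y=0: P(Y=0) = 0.306, P(X|Y=0) = (199/306, 35/306, 11/51, 1/51) → H(X|Y=0) = 1.35003
  Y=1: P(Y=1) = 0.468, P(X|Y=1) = (5/36, 1/4, 107/468, 179/468) → H(X|Y=1) = 1.91262
  Y=2: P(Y=2) = 0.226, P(X|Y=2) = (33/113, 6/113, 121/226, 27/226) → H(X|Y=2) = 1.59224
H(X|Y) = 0.306·1.35003 + 0.468·1.91262 + 0.226·1.59224 = 1.66806 bits

I(X;Y) = H(X) - H(X|Y) = 1.94924 - 1.66806 = 0.2812 bits

Cross-check via I(X;Y) = H(X) + H(Y) - H(X,Y): computing H(Y) from the column sums and H(X,Y) from the 12 cells in the same way gives H(Y) = 1.52033 bits and H(X,Y) = 3.18839 bits, so
I(X;Y) = 1.94924 + 1.52033 - 3.18839 = 0.2812 bits ✓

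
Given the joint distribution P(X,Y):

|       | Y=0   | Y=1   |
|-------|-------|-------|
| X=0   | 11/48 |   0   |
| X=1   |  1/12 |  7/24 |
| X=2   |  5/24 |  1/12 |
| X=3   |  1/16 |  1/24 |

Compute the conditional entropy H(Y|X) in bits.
0.6395 bits

H(Y|X) = H(X,Y) - H(X)

H(X,Y) = -Σ_{x,y} P(x,y) log₂ P(x,y). Per-cell terms -P(x,y)·log₂P(x,y):
  X=0: 0.48710, 0.00000
  X=1: 0.29875, 0.51847
  X=2: 0.47147, 0.29875
  X=3: 0.25000, 0.19104
  (cells with P = 0 contribute 0)
Sum of the 8 terms: H(X,Y) = 2.5156 bits

Marginal of X (row sums):
  P(X=0) = 11/48 + 0 = 11/48
  P(X=1) = 1/12 + 7/24 = 3/8
  P(X=2) = 5/24 + 1/12 = 7/24
  P(X=3) = 1/16 + 1/24 = 5/48
H(X) = -[(11/48)·log₂(11/48) + (3/8)·log₂(3/8) + (7/24)·log₂(7/24) + (5/48)·log₂(5/48)]
  = 0.48710 + 0.53064 + 0.51847 + 0.33990 = 1.8761 bits

H(Y|X) = H(X,Y) - H(X) = 2.5156 - 1.8761 = 0.6395 bits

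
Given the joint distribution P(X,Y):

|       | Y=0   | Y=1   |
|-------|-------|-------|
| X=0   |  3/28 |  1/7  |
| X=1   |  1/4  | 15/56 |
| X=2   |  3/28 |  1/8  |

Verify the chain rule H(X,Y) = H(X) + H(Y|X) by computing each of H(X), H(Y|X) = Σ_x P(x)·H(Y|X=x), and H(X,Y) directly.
H(X) = 1.4807 bits, H(Y|X) = 0.9949 bits, H(X,Y) = 2.4756 bits

Marginal of X (row sums):
  P(X=0) = 3/28 + 1/7 = 1/4
  P(X=1) = 1/4 + 15/56 = 29/56
  P(X=2) = 3/28 + 1/8 = 13/56
H(X) = -[(1/4)·log₂(1/4) + (29/56)·log₂(29/56) + (13/56)·log₂(13/56)]
  = 0.500000 + 0.491640 + 0.489105 = 1.4807 bits

H(Y|X) = Σ_x P(x)·H(Y|X=x):
  X=0: P(X=0) = 1/4, P(Y|X=0) = (3/7, 4/7) → H(Y|X=0) = 0.985228
  X=1: P(X=1) = 29/56, P(Y|X=1) = (14/29, 15/29) → H(Y|X=1) = 0.999142
  X=2: P(X=2) = 13/56, P(Y|X=2) = (6/13, 7/13) → H(Y|X=2) = 0.995727
H(Y|X) = (1/4)·0.985228 + (29/56)·0.999142 + (13/56)·0.995727 = 0.9949 bits

H(X,Y) = -Σ_{x,y} P(x,y) log₂ P(x,y). Per-cell terms -P(x,y)·log₂P(x,y):
  X=0: 0.345256, 0.401051
  X=1: 0.500000, 0.509053
  X=2: 0.345256, 0.375000
Sum of the 6 terms: H(X,Y) = 2.4756 bits

Chain rule check:
  H(X) + H(Y|X) = 1.4807 + 0.9949 = 2.4756 bits
  H(X,Y) = 2.4756 bits
✓ Chain rule verified.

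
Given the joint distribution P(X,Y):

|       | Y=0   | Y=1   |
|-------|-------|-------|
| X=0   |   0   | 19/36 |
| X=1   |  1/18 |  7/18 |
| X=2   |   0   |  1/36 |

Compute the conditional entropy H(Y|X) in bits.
0.2416 bits

H(Y|X) = H(X,Y) - H(X)

H(X,Y) = -Σ_{x,y} P(x,y) log₂ P(x,y). Per-cell terms -P(x,y)·log₂P(x,y):
  X=0: 0.0000, 0.4866
  X=1: 0.2317, 0.5299
  X=2: 0.0000, 0.1436
  (cells with P = 0 contribute 0)
Sum of the 6 terms: H(X,Y) = 1.3918 bits

Marginal of X (row sums):
  P(X=0) = 0 + 19/36 = 19/36
  P(X=1) = 1/18 + 7/18 = 4/9
  P(X=2) = 0 + 1/36 = 1/36
H(X) = -[(19/36)·log₂(19/36) + (4/9)·log₂(4/9) + (1/36)·log₂(1/36)]
  = 0.4866 + 0.5200 + 0.1436 = 1.1502 bits

H(Y|X) = H(X,Y) - H(X) = 1.3918 - 1.1502 = 0.2416 bits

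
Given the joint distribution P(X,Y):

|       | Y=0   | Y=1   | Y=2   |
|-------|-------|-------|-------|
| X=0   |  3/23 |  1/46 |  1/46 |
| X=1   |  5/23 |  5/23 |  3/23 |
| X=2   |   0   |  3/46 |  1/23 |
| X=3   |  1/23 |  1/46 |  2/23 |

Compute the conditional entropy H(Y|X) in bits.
1.3752 bits

H(Y|X) = H(X,Y) - H(X)

H(X,Y) = -Σ_{x,y} P(x,y) log₂ P(x,y). Per-cell terms -P(x,y)·log₂P(x,y):
  X=0: 0.38330, 0.12008, 0.12008
  X=1: 0.47862, 0.47862, 0.38330
  X=2: 0.00000, 0.25687, 0.19668
  X=3: 0.19668, 0.12008, 0.30640
  (cells with P = 0 contribute 0)
Sum of the 12 terms: H(X,Y) = 3.0407 bits

Marginal of X (row sums):
  P(X=0) = 3/23 + 1/46 + 1/46 = 4/23
  P(X=1) = 5/23 + 5/23 + 3/23 = 13/23
  P(X=2) = 0 + 3/46 + 1/23 = 5/46
  P(X=3) = 1/23 + 1/46 + 2/23 = 7/46
H(X) = -[(4/23)·log₂(4/23) + (13/23)·log₂(13/23) + (5/46)·log₂(5/46) + (7/46)·log₂(7/46)]
  = 0.43888 + 0.46524 + 0.34800 + 0.41334 = 1.6655 bits

H(Y|X) = H(X,Y) - H(X) = 3.0407 - 1.6655 = 1.3752 bits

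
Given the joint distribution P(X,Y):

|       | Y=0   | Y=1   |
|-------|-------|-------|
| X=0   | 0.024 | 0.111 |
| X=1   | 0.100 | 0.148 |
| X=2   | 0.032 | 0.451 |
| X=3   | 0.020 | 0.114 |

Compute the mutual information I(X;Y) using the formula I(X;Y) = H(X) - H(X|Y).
0.0875 bits

I(X;Y) = H(X) - H(X|Y)

Marginal of X (row sums):
  P(X=0) = 0.024 + 0.111 = 0.135
  P(X=1) = 0.100 + 0.148 = 0.248
  P(X=2) = 0.032 + 0.451 = 0.483
  P(X=3) = 0.020 + 0.114 = 0.134
H(X) = -[0.135·log₂(0.135) + 0.248·log₂(0.248) + 0.483·log₂(0.483) + 0.134·log₂(0.134)]
  = 0.390011 + 0.498874 + 0.507104 + 0.388559 = 1.78455 bits

Marginal of Y (column sums):
  P(Y=0) = 0.024 + 0.100 + 0.032 + 0.020 = 0.176
  P(Y=1) = 0.111 + 0.148 + 0.451 + 0.114 = 0.824
H(X|Y) = Σ_y P(y)·H(X|Y=y):
  Y=0: P(Y=0) = 0.176, P(X|Y=0) = (3/22, 25/44, 2/11, 5/44) → H(X|Y=0) = 1.659072
  Y=1: P(Y=1) = 0.824, P(X|Y=1) = (111/824, 37/206, 451/824, 57/412) → H(X|Y=1) = 1.705204
H(X|Y) = 0.176·1.659072 + 0.824·1.705204 = 1.69708 bits

I(X;Y) = H(X) - H(X|Y) = 1.78455 - 1.69708 = 0.0875 bits

Cross-check via I(X;Y) = H(X) + H(Y) - H(X,Y): computing H(Y) from the column sums and H(X,Y) from the 8 cells in the same way gives H(Y) = 0.67125 bits and H(X,Y) = 2.36833 bits, so
I(X;Y) = 1.78455 + 0.67125 - 2.36833 = 0.0875 bits ✓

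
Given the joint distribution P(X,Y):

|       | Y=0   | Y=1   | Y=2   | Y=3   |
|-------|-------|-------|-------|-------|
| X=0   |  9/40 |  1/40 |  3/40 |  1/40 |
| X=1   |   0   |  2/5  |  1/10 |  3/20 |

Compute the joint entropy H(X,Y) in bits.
2.3021 bits

H(X,Y) = -Σ_{x,y} P(x,y) log₂ P(x,y). Per-cell terms -P(x,y)·log₂P(x,y):
  X=0: 0.48420, 0.13305, 0.28027, 0.13305
  X=1: 0.00000, 0.52877, 0.33219, 0.41054
  (cells with P = 0 contribute 0)
Sum of the 8 terms: H(X,Y) = 2.3021 bits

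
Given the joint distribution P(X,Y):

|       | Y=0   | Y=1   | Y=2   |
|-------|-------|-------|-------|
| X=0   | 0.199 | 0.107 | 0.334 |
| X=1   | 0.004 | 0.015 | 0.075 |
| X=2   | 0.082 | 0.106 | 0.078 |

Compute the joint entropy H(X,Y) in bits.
2.6661 bits

H(X,Y) = -Σ_{x,y} P(x,y) log₂ P(x,y). Per-cell terms -P(x,y)·log₂P(x,y):
  X=0: 0.46350, 0.34500, 0.52841
  X=1: 0.03186, 0.09088, 0.28027
  X=2: 0.29588, 0.34321, 0.28707
Sum of the 9 terms: H(X,Y) = 2.6661 bits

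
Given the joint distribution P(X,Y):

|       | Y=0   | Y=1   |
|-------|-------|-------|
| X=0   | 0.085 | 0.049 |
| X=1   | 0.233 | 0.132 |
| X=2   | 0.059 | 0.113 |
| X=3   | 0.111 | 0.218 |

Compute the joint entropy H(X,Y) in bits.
2.8182 bits

H(X,Y) = -Σ_{x,y} P(x,y) log₂ P(x,y). Per-cell terms -P(x,y)·log₂P(x,y):
  X=0: 0.30229, 0.21320
  X=1: 0.48967, 0.38562
  X=2: 0.24091, 0.35545
  X=3: 0.35202, 0.47908
Sum of the 8 terms: H(X,Y) = 2.8182 bits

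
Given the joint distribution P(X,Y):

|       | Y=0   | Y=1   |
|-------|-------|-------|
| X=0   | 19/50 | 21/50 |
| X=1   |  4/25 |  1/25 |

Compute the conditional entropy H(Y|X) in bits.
0.9429 bits

H(Y|X) = H(X,Y) - H(X)

H(X,Y) = -Σ_{x,y} P(x,y) log₂ P(x,y). Per-cell terms -P(x,y)·log₂P(x,y):
  X=0: 0.53045, 0.52565
  X=1: 0.42302, 0.18575
Sum of the 4 terms: H(X,Y) = 1.66487 bits

Marginal of X (row sums):
  P(X=0) = 19/50 + 21/50 = 4/5
  P(X=1) = 4/25 + 1/25 = 1/5
H(X) = -[(4/5)·log₂(4/5) + (1/5)·log₂(1/5)]
  = 0.25754 + 0.46439 = 0.72193 bits

H(Y|X) = H(X,Y) - H(X) = 1.66487 - 0.72193 = 0.9429 bits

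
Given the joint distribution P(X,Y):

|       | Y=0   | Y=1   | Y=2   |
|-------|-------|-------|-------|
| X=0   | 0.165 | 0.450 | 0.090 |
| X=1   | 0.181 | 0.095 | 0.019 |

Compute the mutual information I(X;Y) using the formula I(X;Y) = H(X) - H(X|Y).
0.0931 bits

I(X;Y) = H(X) - H(X|Y)

Marginal of X (row sums):
  P(X=0) = 0.165 + 0.450 + 0.090 = 0.705
  P(X=1) = 0.181 + 0.095 + 0.019 = 0.295
H(X) = -[0.705·log₂(0.705) + 0.295·log₂(0.295)]
  = 0.3555 + 0.5196 = 0.8751 bits

Marginal of Y (column sums):
  P(Y=0) = 0.165 + 0.181 = 0.346
  P(Y=1) = 0.450 + 0.095 = 0.545
  P(Y=2) = 0.090 + 0.019 = 0.109
H(X|Y) = Σ_y P(y)·H(X|Y=y):
  Y=0: P(Y=0) = 0.346, P(X|Y=0) = (165/346, 181/346) → H(X|Y=0) = 0.9985
  Y=1: P(Y=1) = 0.545, P(X|Y=1) = (90/109, 19/109) → H(X|Y=1) = 0.6675
  Y=2: P(Y=2) = 0.109, P(X|Y=2) = (90/109, 19/109) → H(X|Y=2) = 0.6675
H(X|Y) = 0.346·0.9985 + 0.545·0.6675 + 0.109·0.6675 = 0.7820 bits

I(X;Y) = H(X) - H(X|Y) = 0.8751 - 0.7820 = 0.0931 bits

Cross-check via I(X;Y) = H(X) + H(Y) - H(X,Y): computing H(Y) from the column sums and H(X,Y) from the 6 cells in the same way gives H(Y) = 1.3556 bits and H(X,Y) = 2.1376 bits, so
I(X;Y) = 0.8751 + 1.3556 - 2.1376 = 0.0931 bits ✓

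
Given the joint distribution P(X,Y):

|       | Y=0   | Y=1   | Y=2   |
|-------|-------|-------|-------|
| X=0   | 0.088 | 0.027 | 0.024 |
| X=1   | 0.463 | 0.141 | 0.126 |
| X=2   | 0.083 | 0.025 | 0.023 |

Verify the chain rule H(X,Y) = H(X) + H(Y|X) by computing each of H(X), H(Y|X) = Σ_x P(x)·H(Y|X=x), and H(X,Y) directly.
H(X) = 1.1113 bits, H(Y|X) = 1.3128 bits, H(X,Y) = 2.4240 bits

Marginal of X (row sums):
  P(X=0) = 0.088 + 0.027 + 0.024 = 0.139
  P(X=1) = 0.463 + 0.141 + 0.126 = 0.730
  P(X=2) = 0.083 + 0.025 + 0.023 = 0.131
H(X) = -[0.139·log₂(0.139) + 0.730·log₂(0.730) + 0.131·log₂(0.131)]
  = 0.39571 + 0.33144 + 0.38414 = 1.1113 bits

H(Y|X) = Σ_x P(x)·H(Y|X=x):
  X=0: P(X=0) = 0.139, P(Y|X=0) = (88/139, 27/139, 24/139) → H(Y|X=0) = 1.31426
  X=1: P(X=1) = 0.730, P(Y|X=1) = (463/730, 141/730, 63/365) → H(Y|X=1) = 1.31228
  X=2: P(X=2) = 0.131, P(Y|X=2) = (83/131, 25/131, 23/131) → H(Y|X=2) = 1.31383
H(Y|X) = 0.139·1.31426 + 0.730·1.31228 + 0.131·1.31383 = 1.3128 bits

H(X,Y) = -Σ_{x,y} P(x,y) log₂ P(x,y). Per-cell terms -P(x,y)·log₂P(x,y):
  X=0: 0.30856, 0.14069, 0.12914
  X=1: 0.51435, 0.39850, 0.37655
  X=2: 0.29803, 0.13305, 0.12517
Sum of the 9 terms: H(X,Y) = 2.4240 bits

Chain rule check:
  H(X) + H(Y|X) = 1.1113 + 1.3128 = 2.4241 bits
  H(X,Y) = 2.4240 bits
✓ Chain rule verified (Δ = 0.0001 is 4-dp rounding noise: each of the three values was rounded independently).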